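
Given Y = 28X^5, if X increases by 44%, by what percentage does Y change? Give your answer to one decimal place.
519.2%

For Y = 28X^5:
If X → X(1 + 0.44)
Then Y → Y · (1 + 0.44)^5
     ≈ Y · 6.1917

Percentage change = ((1 + 0.44)^5 − 1) × 100% ≈ 519.2%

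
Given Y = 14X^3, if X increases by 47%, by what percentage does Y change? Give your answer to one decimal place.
217.7%

For Y = 14X^3:
If X → X(1 + 0.47)
Then Y → Y · (1 + 0.47)^3
     ≈ Y · 3.1765

Percentage change = ((1 + 0.47)^3 − 1) × 100% ≈ 217.7%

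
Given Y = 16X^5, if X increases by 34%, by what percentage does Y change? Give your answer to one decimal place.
332.0%

For Y = 16X^5:
If X → X(1 + 0.34)
Then Y → Y · (1 + 0.34)^5
     ≈ Y · 4.3204

Percentage change = ((1 + 0.34)^5 − 1) × 100% ≈ 332.0%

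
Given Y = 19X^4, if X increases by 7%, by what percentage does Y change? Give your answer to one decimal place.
31.1%

For Y = 19X^4:
If X → X(1 + 0.07)
Then Y → Y · (1 + 0.07)^4
     ≈ Y · 1.3108

Percentage change = ((1 + 0.07)^4 − 1) × 100% ≈ 31.1%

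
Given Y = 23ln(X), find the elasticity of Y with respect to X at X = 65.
Elasticity = 1/ln(65) ≈ 0.2396

Elasticity = (dY/dX) · (X/Y)

dY/dX = 23/X
At X = 65: dY/dX = 23/65, Y = 23·ln(65)

Elasticity = (23/65) · (65 / (23·ln(65))) = 1/ln(65) ≈ 0.2396

Interpretation: for a small percentage change in X, the percentage change in Y is approximately 0.24 times as large.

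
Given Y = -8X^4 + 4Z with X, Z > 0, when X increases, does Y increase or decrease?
Y decreases

Taking the partial derivative:
∂Y/∂X = -32X^3

∂Y/∂X = -32X^3 < 0 (assuming positive values)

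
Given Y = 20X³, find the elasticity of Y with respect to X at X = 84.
Elasticity = 3

Elasticity = (dY/dX) · (X/Y)

dY/dX = 60·X²
At X = 84: dY/dX = 423360, Y = 11854080

Elasticity = 423360 · (84 / 11854080) = 3

Interpretation: for a small percentage change in X, the percentage change in Y is approximately 3.00 times as large.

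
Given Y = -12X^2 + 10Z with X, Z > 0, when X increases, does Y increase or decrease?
Y decreases

Taking the partial derivative:
∂Y/∂X = -24X

∂Y/∂X = -24X < 0 (assuming positive values)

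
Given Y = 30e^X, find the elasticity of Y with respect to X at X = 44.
Elasticity = 44

Elasticity = (dY/dX) · (X/Y)

dY/dX = 30·e^X
At X = 44: dY/dX = 30·e^44, Y = 30·e^44

Elasticity = (30·e^44) · (44 / (30·e^44)) = 44

Interpretation: for a small percentage change in X, the percentage change in Y is approximately 44.00 times as large.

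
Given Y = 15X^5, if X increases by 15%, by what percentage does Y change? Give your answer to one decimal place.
101.1%

For Y = 15X^5:
If X → X(1 + 0.15)
Then Y → Y · (1 + 0.15)^5
     ≈ Y · 2.0114

Percentage change = ((1 + 0.15)^5 − 1) × 100% ≈ 101.1%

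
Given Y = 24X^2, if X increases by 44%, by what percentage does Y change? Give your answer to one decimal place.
107.4%

For Y = 24X^2:
If X → X(1 + 0.44)
Then Y → Y · (1 + 0.44)^2
     = Y · 2.0736

Percentage change = ((1 + 0.44)^2 − 1) × 100% ≈ 107.4%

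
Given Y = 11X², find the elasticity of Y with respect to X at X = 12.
Elasticity = 2

Elasticity = (dY/dX) · (X/Y)

dY/dX = 22·X
At X = 12: dY/dX = 264, Y = 1584

Elasticity = 264 · (12 / 1584) = 2

Interpretation: for a small percentage change in X, the percentage change in Y is approximately 2.00 times as large.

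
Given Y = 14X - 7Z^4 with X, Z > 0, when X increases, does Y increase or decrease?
Y increases

Taking the partial derivative:
∂Y/∂X = 14

∂Y/∂X = 14 > 0 (assuming positive values)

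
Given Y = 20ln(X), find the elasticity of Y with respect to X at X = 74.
Elasticity = 1/ln(74) ≈ 0.2323

Elasticity = (dY/dX) · (X/Y)

dY/dX = 20/X
At X = 74: dY/dX = 10/37, Y = 20·ln(74)

Elasticity = (10/37) · (74 / (20·ln(74))) = 1/ln(74) ≈ 0.2323

Interpretation: for a small percentage change in X, the percentage change in Y is approximately 0.23 times as large.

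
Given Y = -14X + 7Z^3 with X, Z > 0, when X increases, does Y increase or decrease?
Y decreases

Taking the partial derivative:
∂Y/∂X = -14

∂Y/∂X = -14 < 0 (assuming positive values)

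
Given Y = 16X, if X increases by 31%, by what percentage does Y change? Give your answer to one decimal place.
31.0%

For Y = 16X:
If X → X(1 + 0.31)
Then Y → Y · (1 + 0.31)^1
     = Y · 1.3100

Percentage change = ((1 + 0.31)^1 − 1) × 100% = 31.0%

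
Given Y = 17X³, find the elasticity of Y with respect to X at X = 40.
Elasticity = 3

Elasticity = (dY/dX) · (X/Y)

dY/dX = 51·X²
At X = 40: dY/dX = 81600, Y = 1088000

Elasticity = 81600 · (40 / 1088000) = 3

Interpretation: for a small percentage change in X, the percentage change in Y is approximately 3.00 times as large.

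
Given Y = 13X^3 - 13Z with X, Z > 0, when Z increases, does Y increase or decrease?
Y decreases

Taking the partial derivative:
∂Y/∂Z = -13

∂Y/∂Z = -13 < 0 (assuming positive values)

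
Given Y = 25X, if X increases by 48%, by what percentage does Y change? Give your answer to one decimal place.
48.0%

For Y = 25X:
If X → X(1 + 0.48)
Then Y → Y · (1 + 0.48)^1
     = Y · 1.4800

Percentage change = ((1 + 0.48)^1 − 1) × 100% = 48.0%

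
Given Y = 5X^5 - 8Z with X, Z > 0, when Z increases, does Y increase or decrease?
Y decreases

Taking the partial derivative:
∂Y/∂Z = -8

∂Y/∂Z = -8 < 0 (assuming positive values)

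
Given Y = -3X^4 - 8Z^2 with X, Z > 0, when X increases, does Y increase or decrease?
Y decreases

Taking the partial derivative:
∂Y/∂X = -12X^3

∂Y/∂X = -12X^3 < 0 (assuming positive values)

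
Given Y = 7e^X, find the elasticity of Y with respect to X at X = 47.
Elasticity = 47

Elasticity = (dY/dX) · (X/Y)

dY/dX = 7·e^X
At X = 47: dY/dX = 7·e^47, Y = 7·e^47

Elasticity = (7·e^47) · (47 / (7·e^47)) = 47

Interpretation: for a small percentage change in X, the percentage change in Y is approximately 47.00 times as large.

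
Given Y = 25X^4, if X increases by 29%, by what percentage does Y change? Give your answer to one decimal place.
176.9%

For Y = 25X^4:
If X → X(1 + 0.29)
Then Y → Y · (1 + 0.29)^4
     ≈ Y · 2.7692

Percentage change = ((1 + 0.29)^4 − 1) × 100% ≈ 176.9%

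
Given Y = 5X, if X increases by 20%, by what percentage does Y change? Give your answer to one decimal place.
20.0%

For Y = 5X:
If X → X(1 + 0.2)
Then Y → Y · (1 + 0.2)^1
     = Y · 1.2000

Percentage change = ((1 + 0.2)^1 − 1) × 100% = 20.0%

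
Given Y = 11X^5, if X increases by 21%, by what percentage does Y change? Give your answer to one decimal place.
159.4%

For Y = 11X^5:
If X → X(1 + 0.21)
Then Y → Y · (1 + 0.21)^5
     ≈ Y · 2.5937

Percentage change = ((1 + 0.21)^5 − 1) × 100% ≈ 159.4%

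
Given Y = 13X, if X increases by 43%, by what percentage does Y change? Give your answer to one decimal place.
43.0%

For Y = 13X:
If X → X(1 + 0.43)
Then Y → Y · (1 + 0.43)^1
     = Y · 1.4300

Percentage change = ((1 + 0.43)^1 − 1) × 100% = 43.0%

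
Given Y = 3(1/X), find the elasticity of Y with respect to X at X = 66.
Elasticity = -1

Elasticity = (dY/dX) · (X/Y)

dY/dX = -3/X²
At X = 66: dY/dX = -1/1452, Y = 1/22

Elasticity = (-1/1452) · (66 / (1/22)) = -1

Interpretation: for a small percentage change in X, the percentage change in Y is approximately -1.00 times as large.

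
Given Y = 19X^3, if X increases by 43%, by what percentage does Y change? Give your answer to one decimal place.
192.4%

For Y = 19X^3:
If X → X(1 + 0.43)
Then Y → Y · (1 + 0.43)^3
     ≈ Y · 2.9242

Percentage change = ((1 + 0.43)^3 − 1) × 100% ≈ 192.4%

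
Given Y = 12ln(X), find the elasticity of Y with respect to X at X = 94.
Elasticity = 1/ln(94) ≈ 0.2201

Elasticity = (dY/dX) · (X/Y)

dY/dX = 12/X
At X = 94: dY/dX = 6/47, Y = 12·ln(94)

Elasticity = (6/47) · (94 / (12·ln(94))) = 1/ln(94) ≈ 0.2201

Interpretation: for a small percentage change in X, the percentage change in Y is approximately 0.22 times as large.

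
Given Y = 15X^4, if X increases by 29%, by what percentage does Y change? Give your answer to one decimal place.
176.9%

For Y = 15X^4:
If X → X(1 + 0.29)
Then Y → Y · (1 + 0.29)^4
     ≈ Y · 2.7692

Percentage change = ((1 + 0.29)^4 − 1) × 100% ≈ 176.9%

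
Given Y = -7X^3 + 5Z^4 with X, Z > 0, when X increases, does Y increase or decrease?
Y decreases

Taking the partial derivative:
∂Y/∂X = -21X^2

∂Y/∂X = -21X^2 < 0 (assuming positive values)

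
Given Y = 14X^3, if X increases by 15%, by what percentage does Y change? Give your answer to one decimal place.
52.1%

For Y = 14X^3:
If X → X(1 + 0.15)
Then Y → Y · (1 + 0.15)^3
     ≈ Y · 1.5209

Percentage change = ((1 + 0.15)^3 − 1) × 100% ≈ 52.1%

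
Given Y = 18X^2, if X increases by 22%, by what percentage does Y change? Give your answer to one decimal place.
48.8%

For Y = 18X^2:
If X → X(1 + 0.22)
Then Y → Y · (1 + 0.22)^2
     = Y · 1.4884

Percentage change = ((1 + 0.22)^2 − 1) × 100% ≈ 48.8%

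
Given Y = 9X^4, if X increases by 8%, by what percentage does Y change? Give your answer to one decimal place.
36.0%

For Y = 9X^4:
If X → X(1 + 0.08)
Then Y → Y · (1 + 0.08)^4
     ≈ Y · 1.3605

Percentage change = ((1 + 0.08)^4 − 1) × 100% ≈ 36.0%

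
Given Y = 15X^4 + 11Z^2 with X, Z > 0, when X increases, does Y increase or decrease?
Y increases

Taking the partial derivative:
∂Y/∂X = 60X^3

∂Y/∂X = 60X^3 > 0 (assuming positive values)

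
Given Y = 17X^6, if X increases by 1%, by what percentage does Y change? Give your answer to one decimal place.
6.2%

For Y = 17X^6:
If X → X(1 + 0.01)
Then Y → Y · (1 + 0.01)^6
     ≈ Y · 1.0615

Percentage change = ((1 + 0.01)^6 − 1) × 100% ≈ 6.2%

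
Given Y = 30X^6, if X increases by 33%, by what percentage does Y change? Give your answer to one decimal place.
453.5%

For Y = 30X^6:
If X → X(1 + 0.33)
Then Y → Y · (1 + 0.33)^6
     ≈ Y · 5.5349

Percentage change = ((1 + 0.33)^6 − 1) × 100% ≈ 453.5%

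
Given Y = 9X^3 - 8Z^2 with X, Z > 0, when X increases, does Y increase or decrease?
Y increases

Taking the partial derivative:
∂Y/∂X = 27X^2

∂Y/∂X = 27X^2 > 0 (assuming positive values)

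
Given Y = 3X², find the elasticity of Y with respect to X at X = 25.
Elasticity = 2

Elasticity = (dY/dX) · (X/Y)

dY/dX = 6·X
At X = 25: dY/dX = 150, Y = 1875

Elasticity = 150 · (25 / 1875) = 2

Interpretation: for a small percentage change in X, the percentage change in Y is approximately 2.00 times as large.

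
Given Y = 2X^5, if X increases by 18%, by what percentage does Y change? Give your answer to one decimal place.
128.8%

For Y = 2X^5:
If X → X(1 + 0.18)
Then Y → Y · (1 + 0.18)^5
     ≈ Y · 2.2878

Percentage change = ((1 + 0.18)^5 − 1) × 100% ≈ 128.8%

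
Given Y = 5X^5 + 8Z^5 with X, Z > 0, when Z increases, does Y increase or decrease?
Y increases

Taking the partial derivative:
∂Y/∂Z = 40Z^4

∂Y/∂Z = 40Z^4 > 0 (assuming positive values)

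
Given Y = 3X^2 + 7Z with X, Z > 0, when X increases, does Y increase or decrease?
Y increases

Taking the partial derivative:
∂Y/∂X = 6X

∂Y/∂X = 6X > 0 (assuming positive values)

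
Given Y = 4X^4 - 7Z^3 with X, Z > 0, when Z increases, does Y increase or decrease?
Y decreases

Taking the partial derivative:
∂Y/∂Z = -21Z^2

∂Y/∂Z = -21Z^2 < 0 (assuming positive values)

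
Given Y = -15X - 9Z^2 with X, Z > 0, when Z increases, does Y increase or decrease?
Y decreases

Taking the partial derivative:
∂Y/∂Z = -18Z

∂Y/∂Z = -18Z < 0 (assuming positive values)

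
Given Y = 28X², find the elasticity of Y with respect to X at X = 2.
Elasticity = 2

Elasticity = (dY/dX) · (X/Y)

dY/dX = 56·X
At X = 2: dY/dX = 112, Y = 112

Elasticity = 112 · (2 / 112) = 2

Interpretation: for a small percentage change in X, the percentage change in Y is approximately 2.00 times as large.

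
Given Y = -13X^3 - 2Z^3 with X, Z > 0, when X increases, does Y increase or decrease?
Y decreases

Taking the partial derivative:
∂Y/∂X = -39X^2

∂Y/∂X = -39X^2 < 0 (assuming positive values)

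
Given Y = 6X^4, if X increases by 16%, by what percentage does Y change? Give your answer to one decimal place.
81.1%

For Y = 6X^4:
If X → X(1 + 0.16)
Then Y → Y · (1 + 0.16)^4
     ≈ Y · 1.8106

Percentage change = ((1 + 0.16)^4 − 1) × 100% ≈ 81.1%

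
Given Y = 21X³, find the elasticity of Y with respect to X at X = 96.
Elasticity = 3

Elasticity = (dY/dX) · (X/Y)

dY/dX = 63·X²
At X = 96: dY/dX = 580608, Y = 18579456

Elasticity = 580608 · (96 / 18579456) = 3

Interpretation: for a small percentage change in X, the percentage change in Y is approximately 3.00 times as large.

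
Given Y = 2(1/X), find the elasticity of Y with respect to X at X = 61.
Elasticity = -1

Elasticity = (dY/dX) · (X/Y)

dY/dX = -2/X²
At X = 61: dY/dX = -2/3721, Y = 2/61

Elasticity = (-2/3721) · (61 / (2/61)) = -1

Interpretation: for a small percentage change in X, the percentage change in Y is approximately -1.00 times as large.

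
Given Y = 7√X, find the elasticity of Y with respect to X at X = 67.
Elasticity = 1/2

Elasticity = (dY/dX) · (X/Y)

dY/dX = 7/(2·√X)
At X = 67: dY/dX = 7·√67/134, Y = 7·√67

Elasticity = (7·√67/134) · (67 / (7·√67)) = 1/2

Interpretation: for a small percentage change in X, the percentage change in Y is approximately 0.50 times as large.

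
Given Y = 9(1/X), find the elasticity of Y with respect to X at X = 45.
Elasticity = -1

Elasticity = (dY/dX) · (X/Y)

dY/dX = -9/X²
At X = 45: dY/dX = -1/225, Y = 1/5

Elasticity = (-1/225) · (45 / (1/5)) = -1

Interpretation: for a small percentage change in X, the percentage change in Y is approximately -1.00 times as large.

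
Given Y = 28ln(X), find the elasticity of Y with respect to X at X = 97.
Elasticity = 1/ln(97) ≈ 0.2186

Elasticity = (dY/dX) · (X/Y)

dY/dX = 28/X
At X = 97: dY/dX = 28/97, Y = 28·ln(97)

Elasticity = (28/97) · (97 / (28·ln(97))) = 1/ln(97) ≈ 0.2186

Interpretation: for a small percentage change in X, the percentage change in Y is approximately 0.22 times as large.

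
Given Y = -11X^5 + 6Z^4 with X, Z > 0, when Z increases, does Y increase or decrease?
Y increases

Taking the partial derivative:
∂Y/∂Z = 24Z^3

∂Y/∂Z = 24Z^3 > 0 (assuming positive values)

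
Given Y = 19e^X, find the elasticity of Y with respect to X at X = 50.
Elasticity = 50

Elasticity = (dY/dX) · (X/Y)

dY/dX = 19·e^X
At X = 50: dY/dX = 19·e^50, Y = 19·e^50

Elasticity = (19·e^50) · (50 / (19·e^50)) = 50

Interpretation: for a small percentage change in X, the percentage change in Y is approximately 50.00 times as large.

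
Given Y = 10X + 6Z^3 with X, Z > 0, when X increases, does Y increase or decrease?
Y increases

Taking the partial derivative:
∂Y/∂X = 10

∂Y/∂X = 10 > 0 (assuming positive values)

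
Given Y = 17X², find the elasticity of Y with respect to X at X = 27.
Elasticity = 2

Elasticity = (dY/dX) · (X/Y)

dY/dX = 34·X
At X = 27: dY/dX = 918, Y = 12393

Elasticity = 918 · (27 / 12393) = 2

Interpretation: for a small percentage change in X, the percentage change in Y is approximately 2.00 times as large.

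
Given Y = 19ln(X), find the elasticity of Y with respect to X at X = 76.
Elasticity = 1/ln(76) ≈ 0.2309

Elasticity = (dY/dX) · (X/Y)

dY/dX = 19/X
At X = 76: dY/dX = 1/4, Y = 19·ln(76)

Elasticity = (1/4) · (76 / (19·ln(76))) = 1/ln(76) ≈ 0.2309

Interpretation: for a small percentage change in X, the percentage change in Y is approximately 0.23 times as large.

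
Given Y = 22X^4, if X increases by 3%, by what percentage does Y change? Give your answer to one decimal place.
12.6%

For Y = 22X^4:
If X → X(1 + 0.03)
Then Y → Y · (1 + 0.03)^4
     ≈ Y · 1.1255

Percentage change = ((1 + 0.03)^4 − 1) × 100% ≈ 12.6%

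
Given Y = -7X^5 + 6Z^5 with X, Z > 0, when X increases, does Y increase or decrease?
Y decreases

Taking the partial derivative:
∂Y/∂X = -35X^4

∂Y/∂X = -35X^4 < 0 (assuming positive values)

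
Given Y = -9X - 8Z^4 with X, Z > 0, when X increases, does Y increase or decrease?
Y decreases

Taking the partial derivative:
∂Y/∂X = -9

∂Y/∂X = -9 < 0 (assuming positive values)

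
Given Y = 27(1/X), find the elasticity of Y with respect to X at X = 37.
Elasticity = -1

Elasticity = (dY/dX) · (X/Y)

dY/dX = -27/X²
At X = 37: dY/dX = -27/1369, Y = 27/37

Elasticity = (-27/1369) · (37 / (27/37)) = -1

Interpretation: for a small percentage change in X, the percentage change in Y is approximately -1.00 times as large.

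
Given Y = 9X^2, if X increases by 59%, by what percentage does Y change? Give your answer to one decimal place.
152.8%

For Y = 9X^2:
If X → X(1 + 0.59)
Then Y → Y · (1 + 0.59)^2
     = Y · 2.5281

Percentage change = ((1 + 0.59)^2 − 1) × 100% ≈ 152.8%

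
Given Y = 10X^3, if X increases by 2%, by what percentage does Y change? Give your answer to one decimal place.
6.1%

For Y = 10X^3:
If X → X(1 + 0.02)
Then Y → Y · (1 + 0.02)^3
     ≈ Y · 1.0612

Percentage change = ((1 + 0.02)^3 − 1) × 100% ≈ 6.1%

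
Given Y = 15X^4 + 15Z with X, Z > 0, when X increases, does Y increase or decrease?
Y increases

Taking the partial derivative:
∂Y/∂X = 60X^3

∂Y/∂X = 60X^3 > 0 (assuming positive values)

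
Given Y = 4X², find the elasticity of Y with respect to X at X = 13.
Elasticity = 2

Elasticity = (dY/dX) · (X/Y)

dY/dX = 8·X
At X = 13: dY/dX = 104, Y = 676

Elasticity = 104 · (13 / 676) = 2

Interpretation: for a small percentage change in X, the percentage change in Y is approximately 2.00 times as large.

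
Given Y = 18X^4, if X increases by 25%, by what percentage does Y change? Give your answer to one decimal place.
144.1%

For Y = 18X^4:
If X → X(1 + 0.25)
Then Y → Y · (1 + 0.25)^4
     ≈ Y · 2.4414

Percentage change = ((1 + 0.25)^4 − 1) × 100% ≈ 144.1%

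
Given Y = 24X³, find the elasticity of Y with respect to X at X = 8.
Elasticity = 3

Elasticity = (dY/dX) · (X/Y)

dY/dX = 72·X²
At X = 8: dY/dX = 4608, Y = 12288

Elasticity = 4608 · (8 / 12288) = 3

Interpretation: for a small percentage change in X, the percentage change in Y is approximately 3.00 times as large.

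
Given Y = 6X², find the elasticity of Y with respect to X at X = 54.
Elasticity = 2

Elasticity = (dY/dX) · (X/Y)

dY/dX = 12·X
At X = 54: dY/dX = 648, Y = 17496

Elasticity = 648 · (54 / 17496) = 2

Interpretation: for a small percentage change in X, the percentage change in Y is approximately 2.00 times as large.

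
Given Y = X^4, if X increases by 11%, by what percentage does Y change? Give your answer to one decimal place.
51.8%

For Y = X^4:
If X → X(1 + 0.11)
Then Y → Y · (1 + 0.11)^4
     ≈ Y · 1.5181

Percentage change = ((1 + 0.11)^4 − 1) × 100% ≈ 51.8%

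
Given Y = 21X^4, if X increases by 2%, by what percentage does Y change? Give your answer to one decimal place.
8.2%

For Y = 21X^4:
If X → X(1 + 0.02)
Then Y → Y · (1 + 0.02)^4
     ≈ Y · 1.0824

Percentage change = ((1 + 0.02)^4 − 1) × 100% ≈ 8.2%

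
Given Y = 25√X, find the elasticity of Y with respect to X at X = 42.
Elasticity = 1/2

Elasticity = (dY/dX) · (X/Y)

dY/dX = 25/(2·√X)
At X = 42: dY/dX = 25·√42/84, Y = 25·√42

Elasticity = (25·√42/84) · (42 / (25·√42)) = 1/2

Interpretation: for a small percentage change in X, the percentage change in Y is approximately 0.50 times as large.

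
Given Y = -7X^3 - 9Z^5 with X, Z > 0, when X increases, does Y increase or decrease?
Y decreases

Taking the partial derivative:
∂Y/∂X = -21X^2

∂Y/∂X = -21X^2 < 0 (assuming positive values)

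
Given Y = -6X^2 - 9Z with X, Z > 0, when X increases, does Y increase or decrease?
Y decreases

Taking the partial derivative:
∂Y/∂X = -12X

∂Y/∂X = -12X < 0 (assuming positive values)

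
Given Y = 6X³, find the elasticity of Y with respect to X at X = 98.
Elasticity = 3

Elasticity = (dY/dX) · (X/Y)

dY/dX = 18·X²
At X = 98: dY/dX = 172872, Y = 5647152

Elasticity = 172872 · (98 / 5647152) = 3

Interpretation: for a small percentage change in X, the percentage change in Y is approximately 3.00 times as large.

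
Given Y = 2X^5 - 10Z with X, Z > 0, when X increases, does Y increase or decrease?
Y increases

Taking the partial derivative:
∂Y/∂X = 10X^4

∂Y/∂X = 10X^4 > 0 (assuming positive values)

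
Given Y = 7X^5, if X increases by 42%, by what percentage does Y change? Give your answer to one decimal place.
477.4%

For Y = 7X^5:
If X → X(1 + 0.42)
Then Y → Y · (1 + 0.42)^5
     ≈ Y · 5.7735

Percentage change = ((1 + 0.42)^5 − 1) × 100% ≈ 477.4%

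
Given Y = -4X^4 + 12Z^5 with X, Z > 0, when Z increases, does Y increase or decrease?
Y increases

Taking the partial derivative:
∂Y/∂Z = 60Z^4

∂Y/∂Z = 60Z^4 > 0 (assuming positive values)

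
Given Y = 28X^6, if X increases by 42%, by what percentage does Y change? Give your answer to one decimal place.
719.8%

For Y = 28X^6:
If X → X(1 + 0.42)
Then Y → Y · (1 + 0.42)^6
     ≈ Y · 8.1984

Percentage change = ((1 + 0.42)^6 − 1) × 100% ≈ 719.8%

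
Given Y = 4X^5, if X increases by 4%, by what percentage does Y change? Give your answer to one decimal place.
21.7%

For Y = 4X^5:
If X → X(1 + 0.04)
Then Y → Y · (1 + 0.04)^5
     ≈ Y · 1.2167

Percentage change = ((1 + 0.04)^5 − 1) × 100% ≈ 21.7%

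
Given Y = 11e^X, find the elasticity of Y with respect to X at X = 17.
Elasticity = 17

Elasticity = (dY/dX) · (X/Y)

dY/dX = 11·e^X
At X = 17: dY/dX = 11·e^17, Y = 11·e^17

Elasticity = (11·e^17) · (17 / (11·e^17)) = 17

Interpretation: for a small percentage change in X, the percentage change in Y is approximately 17.00 times as large.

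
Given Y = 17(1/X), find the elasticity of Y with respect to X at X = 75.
Elasticity = -1

Elasticity = (dY/dX) · (X/Y)

dY/dX = -17/X²
At X = 75: dY/dX = -17/5625, Y = 17/75

Elasticity = (-17/5625) · (75 / (17/75)) = -1

Interpretation: for a small percentage change in X, the percentage change in Y is approximately -1.00 times as large.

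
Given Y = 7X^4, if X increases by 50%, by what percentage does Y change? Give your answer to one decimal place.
406.3%

For Y = 7X^4:
If X → X(1 + 0.5)
Then Y → Y · (1 + 0.5)^4
     = Y · 5.0625

Percentage change = ((1 + 0.5)^4 − 1) × 100% ≈ 406.3%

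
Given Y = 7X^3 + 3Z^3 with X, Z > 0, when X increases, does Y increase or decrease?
Y increases

Taking the partial derivative:
∂Y/∂X = 21X^2

∂Y/∂X = 21X^2 > 0 (assuming positive values)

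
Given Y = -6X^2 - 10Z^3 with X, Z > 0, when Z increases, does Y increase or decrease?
Y decreases

Taking the partial derivative:
∂Y/∂Z = -30Z^2

∂Y/∂Z = -30Z^2 < 0 (assuming positive values)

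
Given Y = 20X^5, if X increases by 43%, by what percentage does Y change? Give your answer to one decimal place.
498.0%

For Y = 20X^5:
If X → X(1 + 0.43)
Then Y → Y · (1 + 0.43)^5
     ≈ Y · 5.9797

Percentage change = ((1 + 0.43)^5 − 1) × 100% ≈ 498.0%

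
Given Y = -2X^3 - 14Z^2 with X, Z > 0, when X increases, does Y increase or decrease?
Y decreases

Taking the partial derivative:
∂Y/∂X = -6X^2

∂Y/∂X = -6X^2 < 0 (assuming positive values)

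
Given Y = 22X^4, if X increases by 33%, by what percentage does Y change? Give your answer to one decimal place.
212.9%

For Y = 22X^4:
If X → X(1 + 0.33)
Then Y → Y · (1 + 0.33)^4
     ≈ Y · 3.1290

Percentage change = ((1 + 0.33)^4 − 1) × 100% ≈ 212.9%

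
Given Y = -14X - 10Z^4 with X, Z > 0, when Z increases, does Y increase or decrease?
Y decreases

Taking the partial derivative:
∂Y/∂Z = -40Z^3

∂Y/∂Z = -40Z^3 < 0 (assuming positive values)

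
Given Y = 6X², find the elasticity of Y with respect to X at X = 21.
Elasticity = 2

Elasticity = (dY/dX) · (X/Y)

dY/dX = 12·X
At X = 21: dY/dX = 252, Y = 2646

Elasticity = 252 · (21 / 2646) = 2

Interpretation: for a small percentage change in X, the percentage change in Y is approximately 2.00 times as large.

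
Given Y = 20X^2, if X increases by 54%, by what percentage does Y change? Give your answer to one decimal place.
137.2%

For Y = 20X^2:
If X → X(1 + 0.54)
Then Y → Y · (1 + 0.54)^2
     = Y · 2.3716

Percentage change = ((1 + 0.54)^2 − 1) × 100% ≈ 137.2%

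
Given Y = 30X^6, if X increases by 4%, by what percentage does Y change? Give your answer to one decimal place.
26.5%

For Y = 30X^6:
If X → X(1 + 0.04)
Then Y → Y · (1 + 0.04)^6
     ≈ Y · 1.2653

Percentage change = ((1 + 0.04)^6 − 1) × 100% ≈ 26.5%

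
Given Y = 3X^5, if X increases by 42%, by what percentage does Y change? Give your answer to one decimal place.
477.4%

For Y = 3X^5:
If X → X(1 + 0.42)
Then Y → Y · (1 + 0.42)^5
     ≈ Y · 5.7735

Percentage change = ((1 + 0.42)^5 − 1) × 100% ≈ 477.4%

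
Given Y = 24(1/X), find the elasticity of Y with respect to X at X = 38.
Elasticity = -1

Elasticity = (dY/dX) · (X/Y)

dY/dX = -24/X²
At X = 38: dY/dX = -6/361, Y = 12/19

Elasticity = (-6/361) · (38 / (12/19)) = -1

Interpretation: for a small percentage change in X, the percentage change in Y is approximately -1.00 times as large.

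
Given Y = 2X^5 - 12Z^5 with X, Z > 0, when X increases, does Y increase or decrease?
Y increases

Taking the partial derivative:
∂Y/∂X = 10X^4

∂Y/∂X = 10X^4 > 0 (assuming positive values)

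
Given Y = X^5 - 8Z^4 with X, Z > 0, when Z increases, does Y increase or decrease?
Y decreases

Taking the partial derivative:
∂Y/∂Z = -32Z^3

∂Y/∂Z = -32Z^3 < 0 (assuming positive values)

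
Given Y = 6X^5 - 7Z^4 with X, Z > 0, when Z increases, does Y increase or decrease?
Y decreases

Taking the partial derivative:
∂Y/∂Z = -28Z^3

∂Y/∂Z = -28Z^3 < 0 (assuming positive values)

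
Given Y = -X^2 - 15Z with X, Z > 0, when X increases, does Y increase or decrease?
Y decreases

Taking the partial derivative:
∂Y/∂X = -2X

∂Y/∂X = -2X < 0 (assuming positive values)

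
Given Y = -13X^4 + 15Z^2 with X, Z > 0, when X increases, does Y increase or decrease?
Y decreases

Taking the partial derivative:
∂Y/∂X = -52X^3

∂Y/∂X = -52X^3 < 0 (assuming positive values)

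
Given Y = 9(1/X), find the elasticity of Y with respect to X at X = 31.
Elasticity = -1

Elasticity = (dY/dX) · (X/Y)

dY/dX = -9/X²
At X = 31: dY/dX = -9/961, Y = 9/31

Elasticity = (-9/961) · (31 / (9/31)) = -1

Interpretation: for a small percentage change in X, the percentage change in Y is approximately -1.00 times as large.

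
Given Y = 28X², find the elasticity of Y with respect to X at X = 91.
Elasticity = 2

Elasticity = (dY/dX) · (X/Y)

dY/dX = 56·X
At X = 91: dY/dX = 5096, Y = 231868

Elasticity = 5096 · (91 / 231868) = 2

Interpretation: for a small percentage change in X, the percentage change in Y is approximately 2.00 times as large.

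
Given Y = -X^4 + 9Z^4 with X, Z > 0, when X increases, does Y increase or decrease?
Y decreases

Taking the partial derivative:
∂Y/∂X = -4X^3

∂Y/∂X = -4X^3 < 0 (assuming positive values)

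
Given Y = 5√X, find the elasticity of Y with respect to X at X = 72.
Elasticity = 1/2

Elasticity = (dY/dX) · (X/Y)

dY/dX = 5/(2·√X)
At X = 72: dY/dX = 5·√2/24, Y = 30·√2

Elasticity = (5·√2/24) · (72 / (30·√2)) = 1/2

Interpretation: for a small percentage change in X, the percentage change in Y is approximately 0.50 times as large.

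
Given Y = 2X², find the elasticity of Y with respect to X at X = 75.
Elasticity = 2

Elasticity = (dY/dX) · (X/Y)

dY/dX = 4·X
At X = 75: dY/dX = 300, Y = 11250

Elasticity = 300 · (75 / 11250) = 2

Interpretation: for a small percentage change in X, the percentage change in Y is approximately 2.00 times as large.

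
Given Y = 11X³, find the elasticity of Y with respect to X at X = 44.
Elasticity = 3

Elasticity = (dY/dX) · (X/Y)

dY/dX = 33·X²
At X = 44: dY/dX = 63888, Y = 937024

Elasticity = 63888 · (44 / 937024) = 3

Interpretation: for a small percentage change in X, the percentage change in Y is approximately 3.00 times as large.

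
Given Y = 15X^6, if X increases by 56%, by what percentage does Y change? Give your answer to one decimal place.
1341.3%

For Y = 15X^6:
If X → X(1 + 0.56)
Then Y → Y · (1 + 0.56)^6
     ≈ Y · 14.4128

Percentage change = ((1 + 0.56)^6 − 1) × 100% ≈ 1341.3%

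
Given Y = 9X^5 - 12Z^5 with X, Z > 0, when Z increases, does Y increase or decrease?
Y decreases

Taking the partial derivative:
∂Y/∂Z = -60Z^4

∂Y/∂Z = -60Z^4 < 0 (assuming positive values)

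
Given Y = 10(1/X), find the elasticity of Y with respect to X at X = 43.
Elasticity = -1

Elasticity = (dY/dX) · (X/Y)

dY/dX = -10/X²
At X = 43: dY/dX = -10/1849, Y = 10/43

Elasticity = (-10/1849) · (43 / (10/43)) = -1

Interpretation: for a small percentage change in X, the percentage change in Y is approximately -1.00 times as large.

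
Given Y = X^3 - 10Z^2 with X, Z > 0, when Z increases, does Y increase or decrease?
Y decreases

Taking the partial derivative:
∂Y/∂Z = -20Z

∂Y/∂Z = -20Z < 0 (assuming positive values)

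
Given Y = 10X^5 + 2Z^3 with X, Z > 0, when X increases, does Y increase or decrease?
Y increases

Taking the partial derivative:
∂Y/∂X = 50X^4

∂Y/∂X = 50X^4 > 0 (assuming positive values)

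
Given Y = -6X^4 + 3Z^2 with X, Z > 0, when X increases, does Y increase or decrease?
Y decreases

Taking the partial derivative:
∂Y/∂X = -24X^3

∂Y/∂X = -24X^3 < 0 (assuming positive values)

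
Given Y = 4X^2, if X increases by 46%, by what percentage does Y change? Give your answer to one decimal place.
113.2%

For Y = 4X^2:
If X → X(1 + 0.46)
Then Y → Y · (1 + 0.46)^2
     = Y · 2.1316

Percentage change = ((1 + 0.46)^2 − 1) × 100% ≈ 113.2%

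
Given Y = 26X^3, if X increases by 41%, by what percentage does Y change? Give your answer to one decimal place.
180.3%

For Y = 26X^3:
If X → X(1 + 0.41)
Then Y → Y · (1 + 0.41)^3
     ≈ Y · 2.8032

Percentage change = ((1 + 0.41)^3 − 1) × 100% ≈ 180.3%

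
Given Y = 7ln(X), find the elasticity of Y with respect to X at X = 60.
Elasticity = 1/ln(60) ≈ 0.2442

Elasticity = (dY/dX) · (X/Y)

dY/dX = 7/X
At X = 60: dY/dX = 7/60, Y = 7·ln(60)

Elasticity = (7/60) · (60 / (7·ln(60))) = 1/ln(60) ≈ 0.2442

Interpretation: for a small percentage change in X, the percentage change in Y is approximately 0.24 times as large.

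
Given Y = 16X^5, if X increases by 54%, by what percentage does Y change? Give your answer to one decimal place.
766.2%

For Y = 16X^5:
If X → X(1 + 0.54)
Then Y → Y · (1 + 0.54)^5
     ≈ Y · 8.6617

Percentage change = ((1 + 0.54)^5 − 1) × 100% ≈ 766.2%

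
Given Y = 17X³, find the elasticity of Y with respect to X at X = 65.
Elasticity = 3

Elasticity = (dY/dX) · (X/Y)

dY/dX = 51·X²
At X = 65: dY/dX = 215475, Y = 4668625

Elasticity = 215475 · (65 / 4668625) = 3

Interpretation: for a small percentage change in X, the percentage change in Y is approximately 3.00 times as large.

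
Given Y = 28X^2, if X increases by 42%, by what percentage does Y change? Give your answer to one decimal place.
101.6%

For Y = 28X^2:
If X → X(1 + 0.42)
Then Y → Y · (1 + 0.42)^2
     = Y · 2.0164

Percentage change = ((1 + 0.42)^2 − 1) × 100% ≈ 101.6%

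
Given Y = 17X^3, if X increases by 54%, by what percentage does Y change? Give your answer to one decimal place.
265.2%

For Y = 17X^3:
If X → X(1 + 0.54)
Then Y → Y · (1 + 0.54)^3
     ≈ Y · 3.6523

Percentage change = ((1 + 0.54)^3 − 1) × 100% ≈ 265.2%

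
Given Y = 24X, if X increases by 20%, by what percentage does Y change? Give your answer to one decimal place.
20.0%

For Y = 24X:
If X → X(1 + 0.2)
Then Y → Y · (1 + 0.2)^1
     = Y · 1.2000

Percentage change = ((1 + 0.2)^1 − 1) × 100% = 20.0%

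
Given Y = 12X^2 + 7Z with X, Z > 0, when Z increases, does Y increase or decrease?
Y increases

Taking the partial derivative:
∂Y/∂Z = 7

∂Y/∂Z = 7 > 0 (assuming positive values)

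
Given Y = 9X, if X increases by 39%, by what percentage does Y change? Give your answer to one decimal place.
39.0%

For Y = 9X:
If X → X(1 + 0.39)
Then Y → Y · (1 + 0.39)^1
     = Y · 1.3900

Percentage change = ((1 + 0.39)^1 − 1) × 100% = 39.0%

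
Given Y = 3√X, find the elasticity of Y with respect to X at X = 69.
Elasticity = 1/2

Elasticity = (dY/dX) · (X/Y)

dY/dX = 3/(2·√X)
At X = 69: dY/dX = √69/46, Y = 3·√69

Elasticity = (√69/46) · (69 / (3·√69)) = 1/2

Interpretation: for a small percentage change in X, the percentage change in Y is approximately 0.50 times as large.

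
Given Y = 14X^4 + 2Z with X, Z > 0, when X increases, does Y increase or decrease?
Y increases

Taking the partial derivative:
∂Y/∂X = 56X^3

∂Y/∂X = 56X^3 > 0 (assuming positive values)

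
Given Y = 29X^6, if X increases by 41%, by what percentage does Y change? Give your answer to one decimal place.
685.8%

For Y = 29X^6:
If X → X(1 + 0.41)
Then Y → Y · (1 + 0.41)^6
     ≈ Y · 7.8580

Percentage change = ((1 + 0.41)^6 − 1) × 100% ≈ 685.8%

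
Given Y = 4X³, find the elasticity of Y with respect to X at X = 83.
Elasticity = 3

Elasticity = (dY/dX) · (X/Y)

dY/dX = 12·X²
At X = 83: dY/dX = 82668, Y = 2287148

Elasticity = 82668 · (83 / 2287148) = 3

Interpretation: for a small percentage change in X, the percentage change in Y is approximately 3.00 times as large.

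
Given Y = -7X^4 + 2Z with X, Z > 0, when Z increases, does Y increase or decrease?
Y increases

Taking the partial derivative:
∂Y/∂Z = 2

∂Y/∂Z = 2 > 0 (assuming positive values)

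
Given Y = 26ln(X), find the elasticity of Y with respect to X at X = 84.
Elasticity = 1/ln(84) ≈ 0.2257

Elasticity = (dY/dX) · (X/Y)

dY/dX = 26/X
At X = 84: dY/dX = 13/42, Y = 26·ln(84)

Elasticity = (13/42) · (84 / (26·ln(84))) = 1/ln(84) ≈ 0.2257

Interpretation: for a small percentage change in X, the percentage change in Y is approximately 0.23 times as large.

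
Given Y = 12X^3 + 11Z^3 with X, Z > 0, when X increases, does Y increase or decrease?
Y increases

Taking the partial derivative:
∂Y/∂X = 36X^2

∂Y/∂X = 36X^2 > 0 (assuming positive values)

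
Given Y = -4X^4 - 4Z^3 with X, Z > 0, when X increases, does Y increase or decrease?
Y decreases

Taking the partial derivative:
∂Y/∂X = -16X^3

∂Y/∂X = -16X^3 < 0 (assuming positive values)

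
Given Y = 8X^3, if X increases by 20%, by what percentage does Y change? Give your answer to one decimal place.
72.8%

For Y = 8X^3:
If X → X(1 + 0.2)
Then Y → Y · (1 + 0.2)^3
     = Y · 1.7280

Percentage change = ((1 + 0.2)^3 − 1) × 100% = 72.8%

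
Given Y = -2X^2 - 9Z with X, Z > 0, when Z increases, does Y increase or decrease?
Y decreases

Taking the partial derivative:
∂Y/∂Z = -9

∂Y/∂Z = -9 < 0 (assuming positive values)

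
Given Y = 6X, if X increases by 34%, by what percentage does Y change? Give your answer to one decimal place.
34.0%

For Y = 6X:
If X → X(1 + 0.34)
Then Y → Y · (1 + 0.34)^1
     = Y · 1.3400

Percentage change = ((1 + 0.34)^1 − 1) × 100% = 34.0%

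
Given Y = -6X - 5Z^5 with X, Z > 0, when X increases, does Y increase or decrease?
Y decreases

Taking the partial derivative:
∂Y/∂X = -6

∂Y/∂X = -6 < 0 (assuming positive values)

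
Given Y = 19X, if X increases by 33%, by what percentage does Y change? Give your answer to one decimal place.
33.0%

For Y = 19X:
If X → X(1 + 0.33)
Then Y → Y · (1 + 0.33)^1
     = Y · 1.3300

Percentage change = ((1 + 0.33)^1 − 1) × 100% = 33.0%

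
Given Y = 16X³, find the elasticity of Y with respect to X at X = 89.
Elasticity = 3

Elasticity = (dY/dX) · (X/Y)

dY/dX = 48·X²
At X = 89: dY/dX = 380208, Y = 11279504

Elasticity = 380208 · (89 / 11279504) = 3

Interpretation: for a small percentage change in X, the percentage change in Y is approximately 3.00 times as large.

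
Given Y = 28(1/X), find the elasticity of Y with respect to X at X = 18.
Elasticity = -1

Elasticity = (dY/dX) · (X/Y)

dY/dX = -28/X²
At X = 18: dY/dX = -7/81, Y = 14/9

Elasticity = (-7/81) · (18 / (14/9)) = -1

Interpretation: for a small percentage change in X, the percentage change in Y is approximately -1.00 times as large.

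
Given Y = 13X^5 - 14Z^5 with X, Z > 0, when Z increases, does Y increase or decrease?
Y decreases

Taking the partial derivative:
∂Y/∂Z = -70Z^4

∂Y/∂Z = -70Z^4 < 0 (assuming positive values)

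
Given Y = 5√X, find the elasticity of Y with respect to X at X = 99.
Elasticity = 1/2

Elasticity = (dY/dX) · (X/Y)

dY/dX = 5/(2·√X)
At X = 99: dY/dX = 5·√11/66, Y = 15·√11

Elasticity = (5·√11/66) · (99 / (15·√11)) = 1/2

Interpretation: for a small percentage change in X, the percentage change in Y is approximately 0.50 times as large.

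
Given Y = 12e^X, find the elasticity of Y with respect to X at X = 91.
Elasticity = 91

Elasticity = (dY/dX) · (X/Y)

dY/dX = 12·e^X
At X = 91: dY/dX = 12·e^91, Y = 12·e^91

Elasticity = (12·e^91) · (91 / (12·e^91)) = 91

Interpretation: for a small percentage change in X, the percentage change in Y is approximately 91.00 times as large.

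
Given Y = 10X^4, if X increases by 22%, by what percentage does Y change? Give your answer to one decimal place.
121.5%

For Y = 10X^4:
If X → X(1 + 0.22)
Then Y → Y · (1 + 0.22)^4
     ≈ Y · 2.2153

Percentage change = ((1 + 0.22)^4 − 1) × 100% ≈ 121.5%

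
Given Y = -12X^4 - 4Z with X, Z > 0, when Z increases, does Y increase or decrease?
Y decreases

Taking the partial derivative:
∂Y/∂Z = -4

∂Y/∂Z = -4 < 0 (assuming positive values)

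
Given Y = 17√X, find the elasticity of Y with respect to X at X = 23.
Elasticity = 1/2

Elasticity = (dY/dX) · (X/Y)

dY/dX = 17/(2·√X)
At X = 23: dY/dX = 17·√23/46, Y = 17·√23

Elasticity = (17·√23/46) · (23 / (17·√23)) = 1/2

Interpretation: for a small percentage change in X, the percentage change in Y is approximately 0.50 times as large.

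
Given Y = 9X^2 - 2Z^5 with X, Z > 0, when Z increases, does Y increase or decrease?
Y decreases

Taking the partial derivative:
∂Y/∂Z = -10Z^4

∂Y/∂Z = -10Z^4 < 0 (assuming positive values)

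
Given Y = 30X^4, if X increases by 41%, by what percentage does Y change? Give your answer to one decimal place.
295.3%

For Y = 30X^4:
If X → X(1 + 0.41)
Then Y → Y · (1 + 0.41)^4
     ≈ Y · 3.9525

Percentage change = ((1 + 0.41)^4 − 1) × 100% ≈ 295.3%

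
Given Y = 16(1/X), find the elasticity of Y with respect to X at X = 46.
Elasticity = -1

Elasticity = (dY/dX) · (X/Y)

dY/dX = -16/X²
At X = 46: dY/dX = -4/529, Y = 8/23

Elasticity = (-4/529) · (46 / (8/23)) = -1

Interpretation: for a small percentage change in X, the percentage change in Y is approximately -1.00 times as large.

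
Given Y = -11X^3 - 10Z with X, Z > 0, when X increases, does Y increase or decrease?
Y decreases

Taking the partial derivative:
∂Y/∂X = -33X^2

∂Y/∂X = -33X^2 < 0 (assuming positive values)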